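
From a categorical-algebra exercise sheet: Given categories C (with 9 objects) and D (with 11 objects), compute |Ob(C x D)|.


The product category C x D has objects that are pairs (c, d).
Number of pairs = |Ob(C)| * |Ob(D)| = 9 * 11 = 99

99


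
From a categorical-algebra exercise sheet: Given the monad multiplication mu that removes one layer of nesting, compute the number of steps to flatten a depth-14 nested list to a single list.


Each application of mu: T^2 -> T removes one layer of nesting.
Starting at depth 14 (i.e., T^14(X)), we need to reach T(X).
Number of mu applications = 14 - 1 = 13

13


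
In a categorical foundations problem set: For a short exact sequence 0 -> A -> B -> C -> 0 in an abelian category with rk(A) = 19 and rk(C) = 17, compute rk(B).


For a short exact sequence 0 -> A -> B -> C -> 0,
rank is additive: rank(B) = rank(A) + rank(C).
rank(B) = 19 + 17 = 36

36


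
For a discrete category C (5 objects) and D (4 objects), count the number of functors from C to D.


A functor from a discrete category C to D is determined by
where each object maps. Each of the 5 objects of C can map
to any of the 4 objects of D independently.
Number of functors = 4^5 = 1024

1024


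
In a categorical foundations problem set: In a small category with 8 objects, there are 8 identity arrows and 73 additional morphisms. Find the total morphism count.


Each object has an identity morphism, giving 8 identities.
Adding the 73 non-identity morphisms:
Total = 8 + 73 = 81

81


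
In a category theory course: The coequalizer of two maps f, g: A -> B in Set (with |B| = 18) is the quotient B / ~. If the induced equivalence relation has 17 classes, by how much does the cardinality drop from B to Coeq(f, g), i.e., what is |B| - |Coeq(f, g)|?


The coequalizer Coeq(f, g) = B / ~ has one element per equivalence class.
|B| = 18, |Coeq(f, g)| = 17.
|B| - |Coeq(f, g)| = 18 - 17 = 1.

1


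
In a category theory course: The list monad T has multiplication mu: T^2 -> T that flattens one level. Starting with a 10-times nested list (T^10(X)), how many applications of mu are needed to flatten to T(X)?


Each application of mu: T^2 -> T removes one layer of nesting.
Starting at depth 10 (i.e., T^10(X)), we need to reach T(X).
Number of mu applications = 10 - 1 = 9

9


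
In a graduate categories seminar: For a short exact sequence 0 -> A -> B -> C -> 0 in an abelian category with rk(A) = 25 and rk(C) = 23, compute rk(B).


For a short exact sequence 0 -> A -> B -> C -> 0,
rank is additive: rank(B) = rank(A) + rank(C).
rank(B) = 25 + 23 = 48

48


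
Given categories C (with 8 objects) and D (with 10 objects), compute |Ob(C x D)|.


The product category C x D has objects that are pairs (c, d).
Number of pairs = |Ob(C)| * |Ob(D)| = 8 * 10 = 80

80


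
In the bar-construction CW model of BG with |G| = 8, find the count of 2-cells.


In the bar-construction CW model of BG, the n-cells are indexed by
n-tuples [g_1|...|g_n] of non-identity elements of G (degenerate
simplices with some g_i = e do not contribute cells), so there are
(|G| - 1)^n n-cells.
For dim = 2 with |G| = 8:
cells = (8 - 1)^2 = 7^2 = 49

49


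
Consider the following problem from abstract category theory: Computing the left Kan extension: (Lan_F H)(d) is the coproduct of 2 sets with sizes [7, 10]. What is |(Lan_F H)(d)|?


Pointwise, the left Kan extension (Lan_F H)(d) is the colimit, indexed
by the comma category (F downarrow d), of H composed with the
projection (F downarrow d) -> C. Here that colimit is given
as a coproduct (disjoint union) of sets, so its cardinality is the
sum of the sizes of the summands.
Coproduct of sets with sizes: 7 + 10
= 17

17


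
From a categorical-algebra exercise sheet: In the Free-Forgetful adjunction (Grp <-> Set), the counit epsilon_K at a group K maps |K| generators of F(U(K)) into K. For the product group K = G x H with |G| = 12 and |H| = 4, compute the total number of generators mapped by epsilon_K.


The counit epsilon_K: F(U(K)) -> K of the Free-Forgetful adjunction
maps |K| generators of F(U(K)) into K. For K = G x H (the product group),
|G x H| = |G| * |H|.
Total generators mapped = 12 * 4 = 48.

48


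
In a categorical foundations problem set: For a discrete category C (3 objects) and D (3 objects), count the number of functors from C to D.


A functor from a discrete category C to D is determined by
where each object maps. Each of the 3 objects of C can map
to any of the 3 objects of D independently.
Number of functors = 3^3 = 27

27


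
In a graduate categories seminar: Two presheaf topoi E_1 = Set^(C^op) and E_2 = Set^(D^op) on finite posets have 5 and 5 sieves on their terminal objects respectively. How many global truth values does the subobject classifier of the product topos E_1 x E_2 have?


In a product of presheaf topoi E_1 x E_2, the subobject classifier
is Omega = Omega_1 x Omega_2 (componentwise), so
|Omega(top)| = |Omega_1(top_1)| * |Omega_2(top_2)|.
= 5 * 5 = 25.

25


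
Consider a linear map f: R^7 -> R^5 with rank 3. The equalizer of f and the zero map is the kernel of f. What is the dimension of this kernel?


The equalizer of f and the zero map is ker(f).
By the rank-nullity theorem: dim(ker(f)) = dim(domain) - rank(f).
dim(ker(f)) = 7 - 3 = 4

4


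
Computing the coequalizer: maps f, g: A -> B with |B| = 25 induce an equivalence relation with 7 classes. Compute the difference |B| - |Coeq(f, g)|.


The coequalizer Coeq(f, g) = B / ~ has one element per equivalence class.
|B| = 25, |Coeq(f, g)| = 7.
|B| - |Coeq(f, g)| = 25 - 7 = 18.

18


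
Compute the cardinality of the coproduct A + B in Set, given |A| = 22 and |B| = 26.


In Set, the coproduct A + B is the disjoint union.
|A + B| = |A| + |B| = 22 + 26 = 48

48


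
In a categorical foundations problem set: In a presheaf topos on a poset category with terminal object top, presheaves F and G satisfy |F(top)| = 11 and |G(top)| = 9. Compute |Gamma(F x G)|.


Global sections of a presheaf on a poset with terminal top satisfy
Gamma(H) ~ H(top). Presheaves admit pointwise products, so
(F x G)(top) = F(top) x G(top) (Cartesian product).
|Gamma(F x G)| = |F(top)| * |G(top)| = 11 * 9 = 99.

99


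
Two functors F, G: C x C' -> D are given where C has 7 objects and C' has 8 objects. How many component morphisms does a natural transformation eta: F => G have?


A natural transformation eta: F => G assigns one component morphism per
object of the domain category.
The domain is the product category C x C', so
|Ob(C x C')| = |Ob(C)| * |Ob(C')| = 7 * 8 = 56.
Therefore eta has 56 component morphisms.

56


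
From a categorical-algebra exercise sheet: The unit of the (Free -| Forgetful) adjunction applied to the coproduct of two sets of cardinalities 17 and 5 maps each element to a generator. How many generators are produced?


The unit eta_X: X -> U(F(X)) of the Free-Forgetful adjunction
maps each element of X to a generator of F(X). For X = S + T (disjoint
union in Set), |S + T| = |S| + |T|.
Total mappings = 17 + 5 = 22.

22


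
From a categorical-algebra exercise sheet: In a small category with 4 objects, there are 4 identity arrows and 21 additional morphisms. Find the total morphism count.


Each object has an identity morphism, giving 4 identities.
Adding the 21 non-identity morphisms:
Total = 4 + 21 = 25

25


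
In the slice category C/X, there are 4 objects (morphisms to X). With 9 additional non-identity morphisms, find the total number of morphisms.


In the slice category C/X, objects are morphisms to X.
Identity morphisms: 4 (one per object of C/X).
Non-identity morphisms: 9.
Total = 4 + 9 = 13

13


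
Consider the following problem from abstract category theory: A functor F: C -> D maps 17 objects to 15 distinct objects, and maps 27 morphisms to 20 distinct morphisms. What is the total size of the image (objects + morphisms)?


The image of F consists of distinct objects and distinct morphisms.
|Im(F)| on objects = 15
|Im(F)| on morphisms = 20
Total image cardinality = 15 + 20 = 35

35


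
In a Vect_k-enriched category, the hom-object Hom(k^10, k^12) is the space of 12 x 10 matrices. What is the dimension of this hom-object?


In Vect-enriched categories, Hom(k^n, k^m) is the space of m x n matrices.
dim(Hom(k^10, k^12)) = 12 * 10 = 120

120


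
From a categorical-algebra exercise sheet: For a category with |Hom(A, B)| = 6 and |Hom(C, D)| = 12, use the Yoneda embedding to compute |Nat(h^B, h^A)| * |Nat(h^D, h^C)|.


By the Yoneda lemma, Nat(h^B, h^A) is isomorphic to Hom(A, B),
so |Nat(h^B, h^A)| = |Hom(A, B)| and |Nat(h^D, h^C)| = |Hom(C, D)|.
|Hom(A, B)| = 6, |Hom(C, D)| = 12.
|Nat(h^B, h^A) x Nat(h^D, h^C)| = 6 * 12 = 72

72


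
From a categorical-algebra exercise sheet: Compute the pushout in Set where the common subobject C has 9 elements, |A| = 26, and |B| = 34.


The pushout A +_C B identifies the images of C in A and B.
|A +_C B| = |A| + |B| - |C| (for injections).
= 26 + 34 - 9 = 51

51


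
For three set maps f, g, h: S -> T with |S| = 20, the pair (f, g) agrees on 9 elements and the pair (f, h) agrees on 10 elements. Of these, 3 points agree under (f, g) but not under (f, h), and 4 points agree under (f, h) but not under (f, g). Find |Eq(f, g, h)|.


Eq(f, g, h) is the triple-agreement set: points in S where all three
maps take the same value. Using inclusion-exclusion on the pairwise data:
Pair (f, g) agrees on 9 points; pair (f, h) on 10 points.
Points agreeing under (f, g) but not (f, h) = 3; under (f, h) but not (f, g) = 4.
Triple-agreement = agreement-in-(f, g) minus points that agree under (f, g) but not (f, h):
|Eq(f, g, h)| = 9 - 3 = 6
(cross-check via (f, h): 10 - 4 = 6.)

6


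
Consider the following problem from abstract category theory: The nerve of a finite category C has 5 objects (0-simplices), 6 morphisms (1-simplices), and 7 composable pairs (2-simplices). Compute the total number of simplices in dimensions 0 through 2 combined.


The 2-skeleton of the nerve N(C) consists of simplices in dimensions 0, 1, 2:
  |N(C)_0| = 5 (objects)
  |N(C)_1| = 6 (morphisms)
  |N(C)_2| = 7 (composable pairs)
Total = 5 + 6 + 7 = 18

18


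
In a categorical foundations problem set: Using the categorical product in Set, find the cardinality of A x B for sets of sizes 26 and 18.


In Set, the product A x B is the Cartesian product.
By the universal property, |A x B| = |A| * |B|.
|A x B| = 26 * 18 = 468

468


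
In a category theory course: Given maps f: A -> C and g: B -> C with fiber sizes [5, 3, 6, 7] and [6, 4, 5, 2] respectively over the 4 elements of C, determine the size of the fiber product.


The pullback A x_C B consists of pairs (a, b) with f(a) = g(b).
For each element c in C, the fiber product has |f^-1(c)| * |g^-1(c)| elements.
Summing over C: 5 * 6 + 3 * 4 + 6 * 5 + 7 * 2
= 30 + 12 + 30 + 14 = 86

86


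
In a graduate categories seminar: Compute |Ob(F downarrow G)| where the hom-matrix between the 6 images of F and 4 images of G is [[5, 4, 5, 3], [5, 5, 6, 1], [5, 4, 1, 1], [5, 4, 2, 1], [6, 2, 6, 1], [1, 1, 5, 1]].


Objects of (F downarrow G) are triples (a, b, h: F(a)->G(b)).
The count equals the sum of all entries in the hom-matrix.
sum(row 0) = 17
sum(row 1) = 17
sum(row 2) = 11
sum(row 3) = 12
sum(row 4) = 15
sum(row 5) = 8
Grand total = 80

80


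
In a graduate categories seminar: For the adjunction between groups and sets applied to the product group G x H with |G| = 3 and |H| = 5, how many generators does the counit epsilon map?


The counit epsilon_K: F(U(K)) -> K of the Free-Forgetful adjunction
maps |K| generators of F(U(K)) into K. For K = G x H (the product group),
|G x H| = |G| * |H|.
Total generators mapped = 3 * 5 = 15.

15


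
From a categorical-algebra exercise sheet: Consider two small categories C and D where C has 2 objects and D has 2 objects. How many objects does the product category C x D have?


The product category C x D has objects that are pairs (c, d).
Number of pairs = |Ob(C)| * |Ob(D)| = 2 * 2 = 4

4


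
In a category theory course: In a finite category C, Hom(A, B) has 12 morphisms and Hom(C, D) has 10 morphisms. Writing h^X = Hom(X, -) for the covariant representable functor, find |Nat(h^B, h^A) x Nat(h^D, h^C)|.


By the Yoneda lemma, Nat(h^B, h^A) is isomorphic to Hom(A, B),
so |Nat(h^B, h^A)| = |Hom(A, B)| and |Nat(h^D, h^C)| = |Hom(C, D)|.
|Hom(A, B)| = 12, |Hom(C, D)| = 10.
|Nat(h^B, h^A) x Nat(h^D, h^C)| = 12 * 10 = 120

120


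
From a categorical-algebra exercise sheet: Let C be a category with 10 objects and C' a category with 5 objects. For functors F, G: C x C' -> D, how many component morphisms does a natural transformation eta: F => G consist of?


A natural transformation eta: F => G assigns one component morphism per
object of the domain category.
The domain is the product category C x C', so
|Ob(C x C')| = |Ob(C)| * |Ob(C')| = 10 * 5 = 50.
Therefore eta has 50 component morphisms.

50


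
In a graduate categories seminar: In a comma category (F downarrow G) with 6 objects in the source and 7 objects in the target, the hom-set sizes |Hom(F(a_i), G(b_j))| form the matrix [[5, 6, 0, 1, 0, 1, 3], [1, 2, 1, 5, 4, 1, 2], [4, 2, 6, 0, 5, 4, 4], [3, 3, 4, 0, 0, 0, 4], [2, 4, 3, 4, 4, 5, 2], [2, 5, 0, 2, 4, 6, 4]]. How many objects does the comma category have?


Objects of (F downarrow G) are triples (a, b, h: F(a)->G(b)).
The count equals the sum of all entries in the hom-matrix.
sum(row 0) = 16
sum(row 1) = 16
sum(row 2) = 25
sum(row 3) = 14
sum(row 4) = 24
sum(row 5) = 23
Grand total = 118

118


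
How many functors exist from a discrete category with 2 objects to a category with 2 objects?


A functor from a discrete category C to D is determined by
where each object maps. Each of the 2 objects of C can map
to any of the 2 objects of D independently.
Number of functors = 2^2 = 4

4


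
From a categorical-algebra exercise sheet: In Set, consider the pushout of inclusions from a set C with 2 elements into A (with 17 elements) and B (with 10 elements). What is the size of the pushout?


The pushout A +_C B identifies the images of C in A and B.
|A +_C B| = |A| + |B| - |C| (for injections).
= 17 + 10 - 2 = 25

25


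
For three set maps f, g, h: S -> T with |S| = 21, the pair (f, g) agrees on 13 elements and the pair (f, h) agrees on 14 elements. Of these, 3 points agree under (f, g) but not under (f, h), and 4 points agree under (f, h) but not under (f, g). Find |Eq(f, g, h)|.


Eq(f, g, h) is the triple-agreement set: points in S where all three
maps take the same value. Using inclusion-exclusion on the pairwise data:
Pair (f, g) agrees on 13 points; pair (f, h) on 14 points.
Points agreeing under (f, g) but not (f, h) = 3; under (f, h) but not (f, g) = 4.
Triple-agreement = agreement-in-(f, g) minus points that agree under (f, g) but not (f, h):
|Eq(f, g, h)| = 13 - 3 = 10
(cross-check via (f, h): 14 - 4 = 10.)

10


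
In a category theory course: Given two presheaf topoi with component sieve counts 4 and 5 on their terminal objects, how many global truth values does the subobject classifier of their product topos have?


In a product of presheaf topoi E_1 x E_2, the subobject classifier
is Omega = Omega_1 x Omega_2 (componentwise), so
|Omega(top)| = |Omega_1(top_1)| * |Omega_2(top_2)|.
= 4 * 5 = 20.

20


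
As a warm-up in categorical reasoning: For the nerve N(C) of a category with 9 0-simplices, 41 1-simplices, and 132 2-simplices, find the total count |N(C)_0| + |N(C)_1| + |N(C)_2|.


The 2-skeleton of the nerve N(C) consists of simplices in dimensions 0, 1, 2:
  |N(C)_0| = 9 (objects)
  |N(C)_1| = 41 (morphisms)
  |N(C)_2| = 132 (composable pairs)
Total = 9 + 41 + 132 = 182

182


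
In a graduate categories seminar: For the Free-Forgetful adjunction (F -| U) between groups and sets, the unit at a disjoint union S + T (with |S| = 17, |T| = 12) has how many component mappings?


The unit eta_X: X -> U(F(X)) of the Free-Forgetful adjunction
maps each element of X to a generator of F(X). For X = S + T (disjoint
union in Set), |S + T| = |S| + |T|.
Total mappings = 17 + 12 = 29.

29


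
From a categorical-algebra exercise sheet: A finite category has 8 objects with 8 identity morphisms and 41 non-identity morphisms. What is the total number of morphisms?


Each object has an identity morphism, giving 8 identities.
Adding the 41 non-identity morphisms:
Total = 8 + 41 = 49

49


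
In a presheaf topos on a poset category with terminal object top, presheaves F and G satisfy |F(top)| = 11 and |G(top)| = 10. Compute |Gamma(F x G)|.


Global sections of a presheaf on a poset with terminal top satisfy
Gamma(H) ~ H(top). Presheaves admit pointwise products, so
(F x G)(top) = F(top) x G(top) (Cartesian product).
|Gamma(F x G)| = |F(top)| * |G(top)| = 11 * 10 = 110.

110


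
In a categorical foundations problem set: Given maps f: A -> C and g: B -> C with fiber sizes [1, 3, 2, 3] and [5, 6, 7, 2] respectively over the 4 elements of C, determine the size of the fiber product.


The pullback A x_C B consists of pairs (a, b) with f(a) = g(b).
For each element c in C, the fiber product has |f^-1(c)| * |g^-1(c)| elements.
Summing over C: 1 * 5 + 3 * 6 + 2 * 7 + 3 * 2
= 5 + 18 + 14 + 6 = 43

43


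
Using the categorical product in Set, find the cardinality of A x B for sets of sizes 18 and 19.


In Set, the product A x B is the Cartesian product.
By the universal property, |A x B| = |A| * |B|.
|A x B| = 18 * 19 = 342

342


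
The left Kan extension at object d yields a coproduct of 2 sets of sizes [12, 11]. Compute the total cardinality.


Pointwise, the left Kan extension (Lan_F H)(d) is the colimit, indexed
by the comma category (F downarrow d), of H composed with the
projection (F downarrow d) -> C. Here that colimit is given
as a coproduct (disjoint union) of sets, so its cardinality is the
sum of the sizes of the summands.
Coproduct of sets with sizes: 12 + 11
= 23

23


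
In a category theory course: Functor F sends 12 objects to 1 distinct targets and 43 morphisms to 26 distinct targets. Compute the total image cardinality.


The image of F consists of distinct objects and distinct morphisms.
|Im(F)| on objects = 1
|Im(F)| on morphisms = 26
Total image cardinality = 1 + 26 = 27

27


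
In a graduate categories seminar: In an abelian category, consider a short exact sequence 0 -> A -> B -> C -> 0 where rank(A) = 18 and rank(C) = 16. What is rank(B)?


For a short exact sequence 0 -> A -> B -> C -> 0,
rank is additive: rank(B) = rank(A) + rank(C).
rank(B) = 18 + 16 = 34

34


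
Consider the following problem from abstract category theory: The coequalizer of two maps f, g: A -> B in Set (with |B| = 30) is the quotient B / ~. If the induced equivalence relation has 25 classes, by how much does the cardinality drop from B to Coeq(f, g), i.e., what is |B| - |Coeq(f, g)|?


The coequalizer Coeq(f, g) = B / ~ has one element per equivalence class.
|B| = 30, |Coeq(f, g)| = 25.
|B| - |Coeq(f, g)| = 30 - 25 = 5.

5


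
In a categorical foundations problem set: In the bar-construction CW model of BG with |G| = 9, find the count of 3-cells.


In the bar-construction CW model of BG, the n-cells are indexed by
n-tuples [g_1|...|g_n] of non-identity elements of G (degenerate
simplices with some g_i = e do not contribute cells), so there are
(|G| - 1)^n n-cells.
For dim = 3 with |G| = 9:
cells = (9 - 1)^3 = 8^3 = 512

512


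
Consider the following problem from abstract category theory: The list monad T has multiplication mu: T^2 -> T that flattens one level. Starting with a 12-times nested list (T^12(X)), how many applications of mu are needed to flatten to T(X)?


Each application of mu: T^2 -> T removes one layer of nesting.
Starting at depth 12 (i.e., T^12(X)), we need to reach T(X).
Number of mu applications = 12 - 1 = 11

11


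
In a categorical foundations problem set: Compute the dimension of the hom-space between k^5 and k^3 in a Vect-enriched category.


In Vect-enriched categories, Hom(k^n, k^m) is the space of m x n matrices.
dim(Hom(k^5, k^3)) = 3 * 5 = 15

15


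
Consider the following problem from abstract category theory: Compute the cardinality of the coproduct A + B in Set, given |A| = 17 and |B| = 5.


In Set, the coproduct A + B is the disjoint union.
|A + B| = |A| + |B| = 17 + 5 = 22

22


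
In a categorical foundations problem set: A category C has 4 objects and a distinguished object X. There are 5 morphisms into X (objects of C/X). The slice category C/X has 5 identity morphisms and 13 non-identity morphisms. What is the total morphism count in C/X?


In the slice category C/X, objects are morphisms to X.
Identity morphisms: 5 (one per object of C/X).
Non-identity morphisms: 13.
Total = 5 + 13 = 18

18


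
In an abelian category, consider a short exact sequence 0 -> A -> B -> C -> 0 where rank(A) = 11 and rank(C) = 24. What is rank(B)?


For a short exact sequence 0 -> A -> B -> C -> 0,
rank is additive: rank(B) = rank(A) + rank(C).
rank(B) = 11 + 24 = 35

35


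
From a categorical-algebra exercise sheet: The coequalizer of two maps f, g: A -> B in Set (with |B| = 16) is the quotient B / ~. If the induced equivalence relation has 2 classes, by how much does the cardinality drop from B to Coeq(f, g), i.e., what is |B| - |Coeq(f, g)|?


The coequalizer Coeq(f, g) = B / ~ has one element per equivalence class.
|B| = 16, |Coeq(f, g)| = 2.
|B| - |Coeq(f, g)| = 16 - 2 = 14.

14


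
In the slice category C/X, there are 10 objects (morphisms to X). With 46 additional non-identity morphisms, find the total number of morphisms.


In the slice category C/X, objects are morphisms to X.
Identity morphisms: 10 (one per object of C/X).
Non-identity morphisms: 46.
Total = 10 + 46 = 56

56


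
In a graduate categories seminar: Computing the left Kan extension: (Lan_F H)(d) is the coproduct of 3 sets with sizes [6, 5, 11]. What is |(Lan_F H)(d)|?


Pointwise, the left Kan extension (Lan_F H)(d) is the colimit, indexed
by the comma category (F downarrow d), of H composed with the
projection (F downarrow d) -> C. Here that colimit is given
as a coproduct (disjoint union) of sets, so its cardinality is the
sum of the sizes of the summands.
Coproduct of sets with sizes: 6 + 5 + 11
= 22

22


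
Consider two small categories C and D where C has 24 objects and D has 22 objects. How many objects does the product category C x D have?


The product category C x D has objects that are pairs (c, d).
Number of pairs = |Ob(C)| * |Ob(D)| = 24 * 22 = 528

528


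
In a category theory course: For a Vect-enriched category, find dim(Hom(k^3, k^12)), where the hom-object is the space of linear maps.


In Vect-enriched categories, Hom(k^n, k^m) is the space of m x n matrices.
dim(Hom(k^3, k^12)) = 12 * 3 = 36

36


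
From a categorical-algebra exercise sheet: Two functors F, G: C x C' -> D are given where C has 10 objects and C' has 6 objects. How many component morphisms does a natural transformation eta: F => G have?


A natural transformation eta: F => G assigns one component morphism per
object of the domain category.
The domain is the product category C x C', so
|Ob(C x C')| = |Ob(C)| * |Ob(C')| = 10 * 6 = 60.
Therefore eta has 60 component morphisms.

60


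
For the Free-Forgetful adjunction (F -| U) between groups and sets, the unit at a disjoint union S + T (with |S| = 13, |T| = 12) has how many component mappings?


The unit eta_X: X -> U(F(X)) of the Free-Forgetful adjunction
maps each element of X to a generator of F(X). For X = S + T (disjoint
union in Set), |S + T| = |S| + |T|.
Total mappings = 13 + 12 = 25.

25


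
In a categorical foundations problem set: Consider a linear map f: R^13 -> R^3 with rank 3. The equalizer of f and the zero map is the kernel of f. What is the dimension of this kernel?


The equalizer of f and the zero map is ker(f).
By the rank-nullity theorem: dim(ker(f)) = dim(domain) - rank(f).
dim(ker(f)) = 13 - 3 = 10

10


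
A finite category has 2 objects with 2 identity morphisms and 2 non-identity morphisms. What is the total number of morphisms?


Each object has an identity morphism, giving 2 identities.
Adding the 2 non-identity morphisms:
Total = 2 + 2 = 4

4


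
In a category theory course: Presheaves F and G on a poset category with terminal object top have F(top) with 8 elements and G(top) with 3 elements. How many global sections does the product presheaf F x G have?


Global sections of a presheaf on a poset with terminal top satisfy
Gamma(H) ~ H(top). Presheaves admit pointwise products, so
(F x G)(top) = F(top) x G(top) (Cartesian product).
|Gamma(F x G)| = |F(top)| * |G(top)| = 8 * 3 = 24.

24


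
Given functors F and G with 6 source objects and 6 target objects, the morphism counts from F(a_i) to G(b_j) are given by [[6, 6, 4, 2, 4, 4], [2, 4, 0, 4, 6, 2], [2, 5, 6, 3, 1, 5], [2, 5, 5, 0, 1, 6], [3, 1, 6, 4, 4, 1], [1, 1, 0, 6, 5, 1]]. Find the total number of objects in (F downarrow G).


Objects of (F downarrow G) are triples (a, b, h: F(a)->G(b)).
The count equals the sum of all entries in the hom-matrix.
sum(row 0) = 26
sum(row 1) = 18
sum(row 2) = 22
sum(row 3) = 19
sum(row 4) = 19
sum(row 5) = 14
Grand total = 118

118


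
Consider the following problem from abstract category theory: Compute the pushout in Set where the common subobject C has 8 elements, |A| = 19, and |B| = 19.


The pushout A +_C B identifies the images of C in A and B.
|A +_C B| = |A| + |B| - |C| (for injections).
= 19 + 19 - 8 = 30

30


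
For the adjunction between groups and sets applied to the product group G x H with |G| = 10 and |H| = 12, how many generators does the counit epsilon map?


The counit epsilon_K: F(U(K)) -> K of the Free-Forgetful adjunction
maps |K| generators of F(U(K)) into K. For K = G x H (the product group),
|G x H| = |G| * |H|.
Total generators mapped = 10 * 12 = 120.

120


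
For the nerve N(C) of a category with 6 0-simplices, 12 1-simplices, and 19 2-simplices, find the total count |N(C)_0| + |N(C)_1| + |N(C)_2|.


The 2-skeleton of the nerve N(C) consists of simplices in dimensions 0, 1, 2:
  |N(C)_0| = 6 (objects)
  |N(C)_1| = 12 (morphisms)
  |N(C)_2| = 19 (composable pairs)
Total = 6 + 12 + 19 = 37

37


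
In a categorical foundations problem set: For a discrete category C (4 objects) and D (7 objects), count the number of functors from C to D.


A functor from a discrete category C to D is determined by
where each object maps. Each of the 4 objects of C can map
to any of the 7 objects of D independently.
Number of functors = 7^4 = 2401

2401


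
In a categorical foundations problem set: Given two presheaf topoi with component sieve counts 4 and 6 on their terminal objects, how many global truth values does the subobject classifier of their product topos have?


In a product of presheaf topoi E_1 x E_2, the subobject classifier
is Omega = Omega_1 x Omega_2 (componentwise), so
|Omega(top)| = |Omega_1(top_1)| * |Omega_2(top_2)|.
= 4 * 6 = 24.

24


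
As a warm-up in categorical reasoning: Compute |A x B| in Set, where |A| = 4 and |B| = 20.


In Set, the product A x B is the Cartesian product.
By the universal property, |A x B| = |A| * |B|.
|A x B| = 4 * 20 = 80

80


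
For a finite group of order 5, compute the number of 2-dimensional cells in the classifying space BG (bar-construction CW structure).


In the bar-construction CW model of BG, the n-cells are indexed by
n-tuples [g_1|...|g_n] of non-identity elements of G (degenerate
simplices with some g_i = e do not contribute cells), so there are
(|G| - 1)^n n-cells.
For dim = 2 with |G| = 5:
cells = (5 - 1)^2 = 4^2 = 16

16


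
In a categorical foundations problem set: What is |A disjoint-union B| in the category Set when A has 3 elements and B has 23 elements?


In Set, the coproduct A + B is the disjoint union.
|A + B| = |A| + |B| = 3 + 23 = 26

26


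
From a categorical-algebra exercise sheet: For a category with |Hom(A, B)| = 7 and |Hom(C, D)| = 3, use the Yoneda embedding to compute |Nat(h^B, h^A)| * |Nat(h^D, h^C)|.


By the Yoneda lemma, Nat(h^B, h^A) is isomorphic to Hom(A, B),
so |Nat(h^B, h^A)| = |Hom(A, B)| and |Nat(h^D, h^C)| = |Hom(C, D)|.
|Hom(A, B)| = 7, |Hom(C, D)| = 3.
|Nat(h^B, h^A) x Nat(h^D, h^C)| = 7 * 3 = 21

21


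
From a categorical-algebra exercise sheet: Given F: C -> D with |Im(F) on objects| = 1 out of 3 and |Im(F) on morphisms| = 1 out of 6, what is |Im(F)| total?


The image of F consists of distinct objects and distinct morphisms.
|Im(F)| on objects = 1
|Im(F)| on morphisms = 1
Total image cardinality = 1 + 1 = 2

2


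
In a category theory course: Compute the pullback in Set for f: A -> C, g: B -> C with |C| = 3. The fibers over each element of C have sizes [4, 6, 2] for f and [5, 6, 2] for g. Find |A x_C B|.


The pullback A x_C B consists of pairs (a, b) with f(a) = g(b).
For each element c in C, the fiber product has |f^-1(c)| * |g^-1(c)| elements.
Summing over C: 4 * 5 + 6 * 6 + 2 * 2
= 20 + 36 + 4 = 60

60


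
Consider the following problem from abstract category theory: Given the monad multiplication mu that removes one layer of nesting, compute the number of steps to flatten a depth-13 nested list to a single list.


Each application of mu: T^2 -> T removes one layer of nesting.
Starting at depth 13 (i.e., T^13(X)), we need to reach T(X).
Number of mu applications = 13 - 1 = 12

12


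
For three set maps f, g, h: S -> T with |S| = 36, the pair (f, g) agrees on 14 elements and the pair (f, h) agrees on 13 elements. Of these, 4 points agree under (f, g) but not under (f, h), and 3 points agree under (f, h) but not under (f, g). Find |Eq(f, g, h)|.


Eq(f, g, h) is the triple-agreement set: points in S where all three
maps take the same value. Using inclusion-exclusion on the pairwise data:
Pair (f, g) agrees on 14 points; pair (f, h) on 13 points.
Points agreeing under (f, g) but not (f, h) = 4; under (f, h) but not (f, g) = 3.
Triple-agreement = agreement-in-(f, g) minus points that agree under (f, g) but not (f, h):
|Eq(f, g, h)| = 14 - 4 = 10
(cross-check via (f, h): 13 - 3 = 10.)

10


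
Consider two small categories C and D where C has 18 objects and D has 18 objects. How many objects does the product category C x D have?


The product category C x D has objects that are pairs (c, d).
Number of pairs = |Ob(C)| * |Ob(D)| = 18 * 18 = 324

324


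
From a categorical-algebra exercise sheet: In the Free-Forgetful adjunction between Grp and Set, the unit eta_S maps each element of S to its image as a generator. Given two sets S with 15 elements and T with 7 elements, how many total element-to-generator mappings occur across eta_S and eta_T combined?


The unit eta_X: X -> U(F(X)) of the Free-Forgetful adjunction
maps each element of X to a generator of F(X). For X = S + T (disjoint
union in Set), |S + T| = |S| + |T|.
Total mappings = 15 + 7 = 22.

22


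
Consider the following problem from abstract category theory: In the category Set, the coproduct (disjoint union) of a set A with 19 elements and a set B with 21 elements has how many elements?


In Set, the coproduct A + B is the disjoint union.
|A + B| = |A| + |B| = 19 + 21 = 40

40


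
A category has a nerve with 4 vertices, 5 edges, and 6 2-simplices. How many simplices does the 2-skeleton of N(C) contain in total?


The 2-skeleton of the nerve N(C) consists of simplices in dimensions 0, 1, 2:
  |N(C)_0| = 4 (objects)
  |N(C)_1| = 5 (morphisms)
  |N(C)_2| = 6 (composable pairs)
Total = 4 + 5 + 6 = 15

15


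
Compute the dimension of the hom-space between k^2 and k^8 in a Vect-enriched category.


In Vect-enriched categories, Hom(k^n, k^m) is the space of m x n matrices.
dim(Hom(k^2, k^8)) = 8 * 2 = 16

16


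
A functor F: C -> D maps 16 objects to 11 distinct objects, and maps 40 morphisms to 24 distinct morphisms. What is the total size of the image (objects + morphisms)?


The image of F consists of distinct objects and distinct morphisms.
|Im(F)| on objects = 11
|Im(F)| on morphisms = 24
Total image cardinality = 11 + 24 = 35

35


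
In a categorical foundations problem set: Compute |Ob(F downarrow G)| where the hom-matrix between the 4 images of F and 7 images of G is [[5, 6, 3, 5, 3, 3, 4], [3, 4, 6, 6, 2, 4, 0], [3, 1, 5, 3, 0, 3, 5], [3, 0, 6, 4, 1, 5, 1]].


Objects of (F downarrow G) are triples (a, b, h: F(a)->G(b)).
The count equals the sum of all entries in the hom-matrix.
sum(row 0) = 29
sum(row 1) = 25
sum(row 2) = 20
sum(row 3) = 20
Grand total = 94

94


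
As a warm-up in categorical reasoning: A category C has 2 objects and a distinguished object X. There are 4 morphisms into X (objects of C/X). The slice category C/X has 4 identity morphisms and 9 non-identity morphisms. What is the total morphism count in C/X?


In the slice category C/X, objects are morphisms to X.
Identity morphisms: 4 (one per object of C/X).
Non-identity morphisms: 9.
Total = 4 + 9 = 13

13


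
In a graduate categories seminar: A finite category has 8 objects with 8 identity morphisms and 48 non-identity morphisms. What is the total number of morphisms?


Each object has an identity morphism, giving 8 identities.
Adding the 48 non-identity morphisms:
Total = 8 + 48 = 56

56


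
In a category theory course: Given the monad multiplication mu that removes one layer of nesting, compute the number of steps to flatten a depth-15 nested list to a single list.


Each application of mu: T^2 -> T removes one layer of nesting.
Starting at depth 15 (i.e., T^15(X)), we need to reach T(X).
Number of mu applications = 15 - 1 = 14

14


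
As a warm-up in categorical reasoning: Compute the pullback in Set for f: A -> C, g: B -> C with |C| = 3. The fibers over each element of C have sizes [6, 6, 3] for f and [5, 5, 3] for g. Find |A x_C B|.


The pullback A x_C B consists of pairs (a, b) with f(a) = g(b).
For each element c in C, the fiber product has |f^-1(c)| * |g^-1(c)| elements.
Summing over C: 6 * 5 + 6 * 5 + 3 * 3
= 30 + 30 + 9 = 69

69


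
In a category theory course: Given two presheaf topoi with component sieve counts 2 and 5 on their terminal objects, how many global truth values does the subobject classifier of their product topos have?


In a product of presheaf topoi E_1 x E_2, the subobject classifier
is Omega = Omega_1 x Omega_2 (componentwise), so
|Omega(top)| = |Omega_1(top_1)| * |Omega_2(top_2)|.
= 2 * 5 = 10.

10


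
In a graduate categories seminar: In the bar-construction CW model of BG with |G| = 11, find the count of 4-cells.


In the bar-construction CW model of BG, the n-cells are indexed by
n-tuples [g_1|...|g_n] of non-identity elements of G (degenerate
simplices with some g_i = e do not contribute cells), so there are
(|G| - 1)^n n-cells.
For dim = 4 with |G| = 11:
cells = (11 - 1)^4 = 10^4 = 10000

10000


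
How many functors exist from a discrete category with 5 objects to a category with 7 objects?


A functor from a discrete category C to D is determined by
where each object maps. Each of the 5 objects of C can map
to any of the 7 objects of D independently.
Number of functors = 7^5 = 16807

16807


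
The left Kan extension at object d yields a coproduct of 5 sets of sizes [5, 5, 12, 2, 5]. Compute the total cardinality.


Pointwise, the left Kan extension (Lan_F H)(d) is the colimit, indexed
by the comma category (F downarrow d), of H composed with the
projection (F downarrow d) -> C. Here that colimit is given
as a coproduct (disjoint union) of sets, so its cardinality is the
sum of the sizes of the summands.
Coproduct of sets with sizes: 5 + 5 + 12 + 2 + 5
= 29

29


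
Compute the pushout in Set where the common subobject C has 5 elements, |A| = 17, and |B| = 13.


The pushout A +_C B identifies the images of C in A and B.
|A +_C B| = |A| + |B| - |C| (for injections).
= 17 + 13 - 5 = 25

25


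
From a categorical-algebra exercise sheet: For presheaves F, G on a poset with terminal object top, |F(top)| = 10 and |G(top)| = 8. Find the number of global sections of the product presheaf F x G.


Global sections of a presheaf on a poset with terminal top satisfy
Gamma(H) ~ H(top). Presheaves admit pointwise products, so
(F x G)(top) = F(top) x G(top) (Cartesian product).
|Gamma(F x G)| = |F(top)| * |G(top)| = 10 * 8 = 80.

80


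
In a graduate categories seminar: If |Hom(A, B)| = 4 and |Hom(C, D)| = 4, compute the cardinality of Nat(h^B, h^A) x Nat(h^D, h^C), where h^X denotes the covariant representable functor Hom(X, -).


By the Yoneda lemma, Nat(h^B, h^A) is isomorphic to Hom(A, B),
so |Nat(h^B, h^A)| = |Hom(A, B)| and |Nat(h^D, h^C)| = |Hom(C, D)|.
|Hom(A, B)| = 4, |Hom(C, D)| = 4.
|Nat(h^B, h^A) x Nat(h^D, h^C)| = 4 * 4 = 16

16


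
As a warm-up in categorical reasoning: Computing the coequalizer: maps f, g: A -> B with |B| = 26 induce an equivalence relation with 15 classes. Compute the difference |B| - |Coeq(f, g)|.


The coequalizer Coeq(f, g) = B / ~ has one element per equivalence class.
|B| = 26, |Coeq(f, g)| = 15.
|B| - |Coeq(f, g)| = 26 - 15 = 11.

11


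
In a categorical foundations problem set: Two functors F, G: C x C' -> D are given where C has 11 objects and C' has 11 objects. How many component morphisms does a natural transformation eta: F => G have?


A natural transformation eta: F => G assigns one component morphism per
object of the domain category.
The domain is the product category C x C', so
|Ob(C x C')| = |Ob(C)| * |Ob(C')| = 11 * 11 = 121.
Therefore eta has 121 component morphisms.

121


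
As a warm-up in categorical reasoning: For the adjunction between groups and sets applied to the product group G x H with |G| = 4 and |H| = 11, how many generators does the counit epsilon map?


The counit epsilon_K: F(U(K)) -> K of the Free-Forgetful adjunction
maps |K| generators of F(U(K)) into K. For K = G x H (the product group),
|G x H| = |G| * |H|.
Total generators mapped = 4 * 11 = 44.

44


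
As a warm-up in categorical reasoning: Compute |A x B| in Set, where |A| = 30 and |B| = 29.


In Set, the product A x B is the Cartesian product.
By the universal property, |A x B| = |A| * |B|.
|A x B| = 30 * 29 = 870

870


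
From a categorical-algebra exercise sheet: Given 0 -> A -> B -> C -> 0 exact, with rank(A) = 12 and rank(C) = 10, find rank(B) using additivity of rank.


For a short exact sequence 0 -> A -> B -> C -> 0,
rank is additive: rank(B) = rank(A) + rank(C).
rank(B) = 12 + 10 = 22

22


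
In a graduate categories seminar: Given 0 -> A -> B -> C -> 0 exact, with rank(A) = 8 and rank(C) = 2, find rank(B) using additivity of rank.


For a short exact sequence 0 -> A -> B -> C -> 0,
rank is additive: rank(B) = rank(A) + rank(C).
rank(B) = 8 + 2 = 10

10


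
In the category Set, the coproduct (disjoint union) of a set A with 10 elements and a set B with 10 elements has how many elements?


In Set, the coproduct A + B is the disjoint union.
|A + B| = |A| + |B| = 10 + 10 = 20

20


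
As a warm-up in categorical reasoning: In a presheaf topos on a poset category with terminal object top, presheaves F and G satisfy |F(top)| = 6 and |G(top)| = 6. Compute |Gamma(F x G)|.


Global sections of a presheaf on a poset with terminal top satisfy
Gamma(H) ~ H(top). Presheaves admit pointwise products, so
(F x G)(top) = F(top) x G(top) (Cartesian product).
|Gamma(F x G)| = |F(top)| * |G(top)| = 6 * 6 = 36.

36


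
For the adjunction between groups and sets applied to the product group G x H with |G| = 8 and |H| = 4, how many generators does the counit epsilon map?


The counit epsilon_K: F(U(K)) -> K of the Free-Forgetful adjunction
maps |K| generators of F(U(K)) into K. For K = G x H (the product group),
|G x H| = |G| * |H|.
Total generators mapped = 8 * 4 = 32.

32


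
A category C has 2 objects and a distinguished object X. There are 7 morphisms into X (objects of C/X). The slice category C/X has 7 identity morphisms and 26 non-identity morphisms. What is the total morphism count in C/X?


In the slice category C/X, objects are morphisms to X.
Identity morphisms: 7 (one per object of C/X).
Non-identity morphisms: 26.
Total = 7 + 26 = 33

33
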